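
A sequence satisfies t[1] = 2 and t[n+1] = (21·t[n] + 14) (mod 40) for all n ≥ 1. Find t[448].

Listing terms: t[1] = 2, t[2] = 16, t[3] = 30, t[4] = 4, t[5] = 18, t[6] = 32, t[7] = 6, t[8] = 20, t[9] = 34, t[10] = 8, t[11] = 22, t[12] = 36, t[13] = 10, t[14] = 24, t[15] = 38, t[16] = 12, t[17] = 26, t[18] = 0, t[19] = 14, t[20] = 28, t[21] = 2.
Since t[21] = t[1] = 2, the sequence is periodic with period 20.
(448 - 1) mod 20 = 7, so t[448] = t[8] = 20.

20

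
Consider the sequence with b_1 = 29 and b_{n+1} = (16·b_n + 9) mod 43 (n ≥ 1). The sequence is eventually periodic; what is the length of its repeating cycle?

Listing terms: b_1 = 29,  b_2 = 0,  b_3 = 9,  b_4 = 24,  b_5 = 6,  b_6 = 19,  b_7 = 12,  b_8 = 29.
Since b_8 = b_1 = 29, the sequence is periodic with period 7.

7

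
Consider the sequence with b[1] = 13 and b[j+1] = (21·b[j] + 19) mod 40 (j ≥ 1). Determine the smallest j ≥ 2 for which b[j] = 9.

Listing terms: b[1] = 13; b[2] = 12; b[3] = 31; b[4] = 30; b[5] = 9; b[6] = 8; b[7] = 27; b[8] = 26; b[9] = 5; b[10] = 4; b[11] = 23; b[12] = 22; b[13] = 1; b[14] = 0; b[15] = 19; b[16] = 18; b[17] = 37; b[18] = 36; b[19] = 15; b[20] = 14; b[21] = 33; b[22] = 32; b[23] = 11; b[24] = 10; b[25] = 29; b[26] = 28; b[27] = 7; b[28] = 6; b[29] = 25; b[30] = 24; b[31] = 3; b[32] = 2; b[33] = 21; b[34] = 20; b[35] = 39; b[36] = 38; b[37] = 17; b[38] = 16; b[39] = 35; b[40] = 34; b[41] = 13.
The sequence repeats with period 40.
The value 9 first appears (with j ≥ 2) at b[5].

5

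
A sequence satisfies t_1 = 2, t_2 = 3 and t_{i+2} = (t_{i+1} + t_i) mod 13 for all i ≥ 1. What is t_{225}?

2

We have t_1 = 2, t_2 = 3, t_3 = 5, t_4 = 8, t_5 = 0, t_6 = 8, t_7 = 8, t_8 = 3, t_9 = 11, t_{10} = 1, t_{11} = 12, t_{12} = 0, t_{13} = 12, t_{14} = 12, t_{15} = 11, t_{16} = 10, t_{17} = 8, t_{18} = 5, t_{19} = 0, t_{20} = 5, t_{21} = 5, t_{22} = 10, t_{23} = 2, t_{24} = 12, t_{25} = 1, t_{26} = 0, t_{27} = 1, t_{28} = 1, t_{29} = 2, t_{30} = 3.
The sequence repeats with period 28.
So t_{225} = t_{1 + ((225-1) mod 28)} = t_1 = 2.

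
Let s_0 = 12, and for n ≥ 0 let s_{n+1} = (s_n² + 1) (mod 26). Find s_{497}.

15

s_0 = 12,  s_1 = 15,  s_2 = 18,  s_3 = 13,  s_4 = 14,  s_5 = 15.
Since s_5 = s_1 = 15, the sequence is eventually periodic: after a pre-period of length 1 it cycles with period 4.
For n ≥ 1, s_n depends only on (n - 1) mod 4. (497 - 1) mod 4 = 0, so s_{497} = s_1 = 15.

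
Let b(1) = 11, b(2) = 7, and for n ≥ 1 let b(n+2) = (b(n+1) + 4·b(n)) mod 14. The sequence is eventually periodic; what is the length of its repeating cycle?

We have b(1) = 11; b(2) = 7; b(3) = 9; b(4) = 9; b(5) = 3; b(6) = 11; b(7) = 9; b(8) = 11; b(9) = 5; b(10) = 7; b(11) = 13; b(12) = 13; b(13) = 9; b(14) = 5; b(15) = 13; b(16) = 5; b(17) = 1; b(18) = 7; b(19) = 11; b(20) = 11; b(21) = 13; b(22) = 1; b(23) = 11; b(24) = 1; b(25) = 3; b(26) = 7; b(27) = 5; b(28) = 5; b(29) = 11; b(30) = 3; b(31) = 5; b(32) = 3; b(33) = 9; b(34) = 7; b(35) = 1; b(36) = 1; b(37) = 5; b(38) = 9; b(39) = 1; b(40) = 9; b(41) = 13; b(42) = 7; b(43) = 3; b(44) = 3; b(45) = 1; b(46) = 13; b(47) = 3; b(48) = 13; b(49) = 11; b(50) = 7.
The sequence repeats with period 48.

48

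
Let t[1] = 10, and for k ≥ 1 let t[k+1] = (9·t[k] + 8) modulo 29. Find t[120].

We have t[1] = 10,  t[2] = 11,  t[3] = 20,  t[4] = 14,  t[5] = 18,  t[6] = 25,  t[7] = 1,  t[8] = 17,  t[9] = 16,  t[10] = 7,  t[11] = 13,  t[12] = 9,  t[13] = 2,  t[14] = 26,  t[15] = 10.
The sequence repeats with period 14.
So t[120] = t[1 + ((120-1) mod 14)] = t[8] = 17.

17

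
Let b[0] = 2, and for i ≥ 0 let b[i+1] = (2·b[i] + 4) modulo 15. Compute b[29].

8

b[0] = 2,  b[1] = 8,  b[2] = 5,  b[3] = 14,  b[4] = 2.
The sequence repeats with period 4.
(29 - 0) mod 4 = 1, so b[29] = b[1] = 8.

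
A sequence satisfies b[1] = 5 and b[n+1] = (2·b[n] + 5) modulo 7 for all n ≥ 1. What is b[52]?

5

Computing terms: b[1] = 5, b[2] = 1, b[3] = 0, b[4] = 5.
Since b[4] = b[1] = 5, the sequence is periodic with period 3.
So b[52] = b[1 + ((52-1) mod 3)] = b[1] = 5.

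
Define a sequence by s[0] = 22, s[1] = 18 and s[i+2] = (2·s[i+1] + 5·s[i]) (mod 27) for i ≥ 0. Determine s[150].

13

Listing terms: s[0] = 22; s[1] = 18; s[2] = 11; s[3] = 4; s[4] = 9; s[5] = 11; s[6] = 13; s[7] = 0; s[8] = 11; s[9] = 22; s[10] = 18.
The sequence repeats with period 9.
So s[150] = s[0 + ((150-0) mod 9)] = s[6] = 13.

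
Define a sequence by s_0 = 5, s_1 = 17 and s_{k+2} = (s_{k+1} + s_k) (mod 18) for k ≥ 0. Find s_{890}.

We have s_0 = 5; s_1 = 17; s_2 = 4; s_3 = 3; s_4 = 7; s_5 = 10; s_6 = 17; s_7 = 9; s_8 = 8; s_9 = 17; s_{10} = 7; s_{11} = 6; s_{12} = 13; s_{13} = 1; s_{14} = 14; s_{15} = 15; s_{16} = 11; s_{17} = 8; s_{18} = 1; s_{19} = 9; s_{20} = 10; s_{21} = 1; s_{22} = 11; s_{23} = 12; s_{24} = 5; s_{25} = 17.
Since (s_{24}, s_{25}) = (s_0, s_1) = (5, 17) (two consecutive terms determine the rest), the sequence is periodic with period 24.
So s_{890} = s_{0 + ((890-0) mod 24)} = s_2 = 4.

4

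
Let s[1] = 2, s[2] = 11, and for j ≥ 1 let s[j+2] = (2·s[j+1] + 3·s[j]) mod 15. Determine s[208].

14

Computing terms: s[1] = 2, s[2] = 11, s[3] = 13, s[4] = 14, s[5] = 7, s[6] = 11, s[7] = 13.
Since (s[6], s[7]) = (s[2], s[3]) = (11, 13) (two consecutive terms determine the rest), the sequence is eventually periodic: after a pre-period of length 1 it cycles with period 4.
For j ≥ 2, s[j] depends only on (j - 2) mod 4. (208 - 2) mod 4 = 2, so s[208] = s[4] = 14.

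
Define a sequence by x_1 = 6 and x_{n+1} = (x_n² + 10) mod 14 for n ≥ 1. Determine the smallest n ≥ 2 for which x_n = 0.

4

x_1 = 6, x_2 = 4, x_3 = 12, x_4 = 0, x_5 = 10, x_6 = 12.
Since x_6 = x_3 = 12, the sequence is eventually periodic: after a pre-period of length 2 it cycles with period 3.
The value 0 first appears (with n ≥ 2) at x_4.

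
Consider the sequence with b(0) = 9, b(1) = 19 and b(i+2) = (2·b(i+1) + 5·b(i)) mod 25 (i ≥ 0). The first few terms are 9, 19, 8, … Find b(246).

18

Listing terms: b(0) = 9; b(1) = 19; b(2) = 8; b(3) = 11; b(4) = 12; b(5) = 4; b(6) = 18; b(7) = 6; b(8) = 2; b(9) = 9; b(10) = 3; b(11) = 1; b(12) = 17; b(13) = 14; b(14) = 13; b(15) = 21; b(16) = 7; b(17) = 19; b(18) = 23; b(19) = 16; b(20) = 22; b(21) = 24; b(22) = 8; b(23) = 11.
Since (b(22), b(23)) = (b(2), b(3)) = (8, 11) (two consecutive terms determine the rest), the sequence is eventually periodic: after a pre-period of length 2 it cycles with period 20.
For i ≥ 2, b(i) depends only on (i - 2) mod 20. (246 - 2) mod 20 = 4, so b(246) = b(6) = 18.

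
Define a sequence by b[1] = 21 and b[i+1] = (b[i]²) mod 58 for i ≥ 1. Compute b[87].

7

Listing terms: b[1] = 21, b[2] = 35, b[3] = 7, b[4] = 49, b[5] = 23, b[6] = 7.
Since b[6] = b[3] = 7, the sequence is eventually periodic: after a pre-period of length 2 it cycles with period 3.
For i ≥ 3, b[i] depends only on (i - 3) mod 3. (87 - 3) mod 3 = 0, so b[87] = b[3] = 7.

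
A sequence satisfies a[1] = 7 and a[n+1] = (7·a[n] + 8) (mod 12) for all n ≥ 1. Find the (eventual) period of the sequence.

Computing terms: a[1] = 7; a[2] = 9; a[3] = 11; a[4] = 1; a[5] = 3; a[6] = 5; a[7] = 7.
The sequence repeats with period 6.

6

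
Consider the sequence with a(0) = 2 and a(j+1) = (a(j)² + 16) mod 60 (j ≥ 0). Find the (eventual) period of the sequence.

3

We have a(0) = 2; a(1) = 20; a(2) = 56; a(3) = 32; a(4) = 20.
Since a(4) = a(1) = 20, the sequence is eventually periodic: after a pre-period of length 1 it cycles with period 3.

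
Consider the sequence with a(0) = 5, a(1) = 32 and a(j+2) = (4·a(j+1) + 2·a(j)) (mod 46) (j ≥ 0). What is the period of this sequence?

22

a(0) = 5, a(1) = 32, a(2) = 0, a(3) = 18, a(4) = 26, a(5) = 2, a(6) = 14, a(7) = 14, a(8) = 38, a(9) = 42, a(10) = 14, a(11) = 2, a(12) = 36, a(13) = 10, a(14) = 20, a(15) = 8, a(16) = 26, a(17) = 28, a(18) = 26, a(19) = 22, a(20) = 2, a(21) = 6, a(22) = 28, a(23) = 32, a(24) = 0.
Since (a(23), a(24)) = (a(1), a(2)) = (32, 0) (two consecutive terms determine the rest), the sequence is eventually periodic: after a pre-period of length 1 it cycles with period 22.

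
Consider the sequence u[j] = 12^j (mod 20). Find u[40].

16

u[1] = 12, u[2] = 4, u[3] = 8, u[4] = 16, u[5] = 12.
The sequence repeats with period 4.
(40 - 1) mod 4 = 3, so u[40] = u[4] = 16.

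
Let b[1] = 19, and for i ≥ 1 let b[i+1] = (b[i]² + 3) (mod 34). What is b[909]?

19

Computing terms: b[1] = 19, b[2] = 24, b[3] = 1, b[4] = 4, b[5] = 19.
The sequence repeats with period 4.
(909 - 1) mod 4 = 0, so b[909] = b[1] = 19.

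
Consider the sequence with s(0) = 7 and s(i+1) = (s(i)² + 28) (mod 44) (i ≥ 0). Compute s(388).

We have s(0) = 7, s(1) = 33, s(2) = 17, s(3) = 9, s(4) = 21, s(5) = 29, s(6) = 33.
Since s(6) = s(1) = 33, the sequence is eventually periodic: after a pre-period of length 1 it cycles with period 5.
For i ≥ 1, s(i) depends only on (i - 1) mod 5. (388 - 1) mod 5 = 2, so s(388) = s(3) = 9.

9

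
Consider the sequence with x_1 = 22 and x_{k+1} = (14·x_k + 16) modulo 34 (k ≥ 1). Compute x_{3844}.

28

We have x_1 = 22, x_2 = 18, x_3 = 30, x_4 = 28, x_5 = 0, x_6 = 16, x_7 = 2, x_8 = 10, x_9 = 20, x_{10} = 24, x_{11} = 12, x_{12} = 14, x_{13} = 8, x_{14} = 26, x_{15} = 6, x_{16} = 32, x_{17} = 22.
Since x_{17} = x_1 = 22, the sequence is periodic with period 16.
(3844 - 1) mod 16 = 3, so x_{3844} = x_4 = 28.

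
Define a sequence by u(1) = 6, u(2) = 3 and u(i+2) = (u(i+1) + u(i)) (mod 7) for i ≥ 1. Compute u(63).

Listing terms: u(1) = 6, u(2) = 3, u(3) = 2, u(4) = 5, u(5) = 0, u(6) = 5, u(7) = 5, u(8) = 3, u(9) = 1, u(10) = 4, u(11) = 5, u(12) = 2, u(13) = 0, u(14) = 2, u(15) = 2, u(16) = 4, u(17) = 6, u(18) = 3.
The sequence repeats with period 16.
So u(63) = u(1 + ((63-1) mod 16)) = u(15) = 2.

2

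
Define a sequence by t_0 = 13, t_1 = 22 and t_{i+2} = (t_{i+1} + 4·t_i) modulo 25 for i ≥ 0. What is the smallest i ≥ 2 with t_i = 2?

Computing terms: t_0 = 13, t_1 = 22, t_2 = 24, t_3 = 12, t_4 = 8, t_5 = 6, t_6 = 13, t_7 = 12, t_8 = 14, t_9 = 12, t_{10} = 18, t_{11} = 16, t_{12} = 13, t_{13} = 2, t_{14} = 4, t_{15} = 12, t_{16} = 3, t_{17} = 1, t_{18} = 13, t_{19} = 17, t_{20} = 19, t_{21} = 12, t_{22} = 13, t_{23} = 11, t_{24} = 13, t_{25} = 7, t_{26} = 9, t_{27} = 12, t_{28} = 23, t_{29} = 21, t_{30} = 13, t_{31} = 22.
Since (t_{30}, t_{31}) = (t_0, t_1) = (13, 22) (two consecutive terms determine the rest), the sequence is periodic with period 30.
The value 2 first appears (with i ≥ 2) at t_{13}.

13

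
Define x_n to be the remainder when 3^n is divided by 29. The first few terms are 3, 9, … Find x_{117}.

11

x_1 = 3, x_2 = 9, x_3 = 27, x_4 = 23, x_5 = 11, x_6 = 4, x_7 = 12, x_8 = 7, x_9 = 21, x_{10} = 5, x_{11} = 15, x_{12} = 16, x_{13} = 19, x_{14} = 28, x_{15} = 26, x_{16} = 20, x_{17} = 2, x_{18} = 6, x_{19} = 18, x_{20} = 25, x_{21} = 17, x_{22} = 22, x_{23} = 8, x_{24} = 24, x_{25} = 14, x_{26} = 13, x_{27} = 10, x_{28} = 1, x_{29} = 3.
Since x_{29} = x_1 = 3, the sequence is periodic with period 28.
(117 - 1) mod 28 = 4, so x_{117} = x_5 = 11.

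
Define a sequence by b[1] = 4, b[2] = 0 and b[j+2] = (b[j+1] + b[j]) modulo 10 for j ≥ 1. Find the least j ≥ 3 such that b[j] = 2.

6

Computing terms: b[1] = 4,  b[2] = 0,  b[3] = 4,  b[4] = 4,  b[5] = 8,  b[6] = 2,  b[7] = 0,  b[8] = 2,  b[9] = 2,  b[10] = 4,  b[11] = 6,  b[12] = 0,  b[13] = 6,  b[14] = 6,  b[15] = 2,  b[16] = 8,  b[17] = 0,  b[18] = 8,  b[19] = 8,  b[20] = 6,  b[21] = 4,  b[22] = 0.
The sequence repeats with period 20.
The value 2 first appears (with j ≥ 3) at b[6].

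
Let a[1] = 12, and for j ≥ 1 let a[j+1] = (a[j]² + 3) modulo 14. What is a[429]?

a[1] = 12, a[2] = 7, a[3] = 10, a[4] = 5, a[5] = 0, a[6] = 3, a[7] = 12.
Since a[7] = a[1] = 12, the sequence is periodic with period 6.
(429 - 1) mod 6 = 2, so a[429] = a[3] = 10.

10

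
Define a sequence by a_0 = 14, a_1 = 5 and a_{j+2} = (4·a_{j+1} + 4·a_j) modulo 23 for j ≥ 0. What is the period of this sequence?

We have a_0 = 14,  a_1 = 5,  a_2 = 7,  a_3 = 2,  a_4 = 13,  a_5 = 14,  a_6 = 16,  a_7 = 5,  a_8 = 15,  a_9 = 11,  a_{10} = 12,  a_{11} = 0,  a_{12} = 2,  a_{13} = 8,  a_{14} = 17,  a_{15} = 8,  a_{16} = 8,  a_{17} = 18,  a_{18} = 12,  a_{19} = 5,  a_{20} = 22,  a_{21} = 16,  a_{22} = 14,  a_{23} = 5.
Since (a_{22}, a_{23}) = (a_0, a_1) = (14, 5) (two consecutive terms determine the rest), the sequence is periodic with period 22.

22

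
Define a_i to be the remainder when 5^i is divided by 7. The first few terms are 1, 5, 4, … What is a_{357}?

We have a_0 = 1, a_1 = 5, a_2 = 4, a_3 = 6, a_4 = 2, a_5 = 3, a_6 = 1.
The sequence repeats with period 6.
So a_{357} = a_{0 + ((357-0) mod 6)} = a_3 = 6.

6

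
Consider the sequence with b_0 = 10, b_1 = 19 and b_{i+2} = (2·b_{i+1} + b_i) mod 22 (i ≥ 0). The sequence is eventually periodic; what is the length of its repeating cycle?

Computing terms: b_0 = 10; b_1 = 19; b_2 = 4; b_3 = 5; b_4 = 14; b_5 = 11; b_6 = 14; b_7 = 17; b_8 = 4; b_9 = 3; b_{10} = 10; b_{11} = 1; b_{12} = 12; b_{13} = 3; b_{14} = 18; b_{15} = 17; b_{16} = 8; b_{17} = 11; b_{18} = 8; b_{19} = 5; b_{20} = 18; b_{21} = 19; b_{22} = 12; b_{23} = 21; b_{24} = 10; b_{25} = 19.
Since (b_{24}, b_{25}) = (b_0, b_1) = (10, 19) (two consecutive terms determine the rest), the sequence is periodic with period 24.

24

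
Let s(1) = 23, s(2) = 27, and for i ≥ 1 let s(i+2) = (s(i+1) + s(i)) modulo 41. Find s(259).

22

We have s(1) = 23; s(2) = 27; s(3) = 9; s(4) = 36; s(5) = 4; s(6) = 40; s(7) = 3; s(8) = 2; s(9) = 5; s(10) = 7; s(11) = 12; s(12) = 19; s(13) = 31; s(14) = 9; s(15) = 40; s(16) = 8; s(17) = 7; s(18) = 15; s(19) = 22; s(20) = 37; s(21) = 18; s(22) = 14; s(23) = 32; s(24) = 5; s(25) = 37; s(26) = 1; s(27) = 38; s(28) = 39; s(29) = 36; s(30) = 34; s(31) = 29; s(32) = 22; s(33) = 10; s(34) = 32; s(35) = 1; s(36) = 33; s(37) = 34; s(38) = 26; s(39) = 19; s(40) = 4; s(41) = 23; s(42) = 27.
Since (s(41), s(42)) = (s(1), s(2)) = (23, 27) (two consecutive terms determine the rest), the sequence is periodic with period 40.
So s(259) = s(1 + ((259-1) mod 40)) = s(19) = 22.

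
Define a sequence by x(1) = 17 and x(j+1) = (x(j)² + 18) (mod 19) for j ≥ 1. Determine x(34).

x(1) = 17, x(2) = 3, x(3) = 8, x(4) = 6, x(5) = 16, x(6) = 8.
Since x(6) = x(3) = 8, the sequence is eventually periodic: after a pre-period of length 2 it cycles with period 3.
For j ≥ 3, x(j) depends only on (j - 3) mod 3. (34 - 3) mod 3 = 1, so x(34) = x(4) = 6.

6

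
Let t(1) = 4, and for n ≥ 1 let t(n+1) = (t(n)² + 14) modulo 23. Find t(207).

17

t(1) = 4,  t(2) = 7,  t(3) = 17,  t(4) = 4.
Since t(4) = t(1) = 4, the sequence is periodic with period 3.
(207 - 1) mod 3 = 2, so t(207) = t(3) = 17.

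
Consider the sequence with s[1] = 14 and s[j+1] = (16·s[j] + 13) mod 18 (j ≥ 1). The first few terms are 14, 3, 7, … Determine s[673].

11

Listing terms: s[1] = 14, s[2] = 3, s[3] = 7, s[4] = 17, s[5] = 15, s[6] = 1, s[7] = 11, s[8] = 9, s[9] = 13, s[10] = 5, s[11] = 3.
Since s[11] = s[2] = 3, the sequence is eventually periodic: after a pre-period of length 1 it cycles with period 9.
For j ≥ 2, s[j] depends only on (j - 2) mod 9. (673 - 2) mod 9 = 5, so s[673] = s[7] = 11.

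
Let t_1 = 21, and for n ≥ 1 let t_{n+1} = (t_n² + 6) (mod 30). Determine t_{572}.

27

Computing terms: t_1 = 21, t_2 = 27, t_3 = 15, t_4 = 21.
Since t_4 = t_1 = 21, the sequence is periodic with period 3.
(572 - 1) mod 3 = 1, so t_{572} = t_2 = 27.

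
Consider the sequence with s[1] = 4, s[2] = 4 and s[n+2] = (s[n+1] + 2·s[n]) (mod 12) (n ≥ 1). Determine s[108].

0

s[1] = 4; s[2] = 4; s[3] = 0; s[4] = 8; s[5] = 8; s[6] = 0; s[7] = 4; s[8] = 4.
The sequence repeats with period 6.
So s[108] = s[1 + ((108-1) mod 6)] = s[6] = 0.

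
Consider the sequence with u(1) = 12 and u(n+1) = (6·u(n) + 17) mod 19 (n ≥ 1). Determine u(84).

0

Computing terms: u(1) = 12, u(2) = 13, u(3) = 0, u(4) = 17, u(5) = 5, u(6) = 9, u(7) = 14, u(8) = 6, u(9) = 15, u(10) = 12.
Since u(10) = u(1) = 12, the sequence is periodic with period 9.
(84 - 1) mod 9 = 2, so u(84) = u(3) = 0.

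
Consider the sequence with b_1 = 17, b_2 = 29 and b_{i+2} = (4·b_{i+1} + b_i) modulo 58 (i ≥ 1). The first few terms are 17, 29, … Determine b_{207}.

We have b_1 = 17, b_2 = 29, b_3 = 17, b_4 = 39, b_5 = 57, b_6 = 35, b_7 = 23, b_8 = 11, b_9 = 9, b_{10} = 47, b_{11} = 23, b_{12} = 23, b_{13} = 57, b_{14} = 19, b_{15} = 17, b_{16} = 29.
The sequence repeats with period 14.
(207 - 1) mod 14 = 10, so b_{207} = b_{11} = 23.

23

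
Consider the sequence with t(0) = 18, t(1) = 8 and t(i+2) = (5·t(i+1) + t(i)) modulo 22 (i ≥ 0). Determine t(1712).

Listing terms: t(0) = 18, t(1) = 8, t(2) = 14, t(3) = 12, t(4) = 8, t(5) = 8, t(6) = 4, t(7) = 6, t(8) = 12, t(9) = 0, t(10) = 12, t(11) = 16, t(12) = 4, t(13) = 14, t(14) = 8, t(15) = 10, t(16) = 14, t(17) = 14, t(18) = 18, t(19) = 16, t(20) = 10, t(21) = 0, t(22) = 10, t(23) = 6, t(24) = 18, t(25) = 8.
The sequence repeats with period 24.
So t(1712) = t(0 + ((1712-0) mod 24)) = t(8) = 12.

12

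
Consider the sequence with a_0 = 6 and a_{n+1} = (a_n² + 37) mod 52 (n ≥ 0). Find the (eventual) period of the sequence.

6

a_0 = 6,  a_1 = 21,  a_2 = 10,  a_3 = 33,  a_4 = 34,  a_5 = 49,  a_6 = 46,  a_7 = 21.
Since a_7 = a_1 = 21, the sequence is eventually periodic: after a pre-period of length 1 it cycles with period 6.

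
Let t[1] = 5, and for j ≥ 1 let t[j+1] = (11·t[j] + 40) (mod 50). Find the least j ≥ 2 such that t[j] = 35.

t[1] = 5; t[2] = 45; t[3] = 35; t[4] = 25; t[5] = 15; t[6] = 5.
The sequence repeats with period 5.
The value 35 first appears (with j ≥ 2) at t[3].

3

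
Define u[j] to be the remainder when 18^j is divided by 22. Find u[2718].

20

Computing terms: u[1] = 18, u[2] = 16, u[3] = 2, u[4] = 14, u[5] = 10, u[6] = 4, u[7] = 6, u[8] = 20, u[9] = 8, u[10] = 12, u[11] = 18.
Since u[11] = u[1] = 18, the sequence is periodic with period 10.
So u[2718] = u[1 + ((2718-1) mod 10)] = u[8] = 20.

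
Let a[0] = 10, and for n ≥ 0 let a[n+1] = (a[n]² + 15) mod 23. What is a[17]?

We have a[0] = 10,  a[1] = 0,  a[2] = 15,  a[3] = 10.
Since a[3] = a[0] = 10, the sequence is periodic with period 3.
(17 - 0) mod 3 = 2, so a[17] = a[2] = 15.

15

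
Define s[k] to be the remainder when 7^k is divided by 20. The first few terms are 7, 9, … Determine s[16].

1

We have s[1] = 7,  s[2] = 9,  s[3] = 3,  s[4] = 1,  s[5] = 7.
The sequence repeats with period 4.
So s[16] = s[1 + ((16-1) mod 4)] = s[4] = 1.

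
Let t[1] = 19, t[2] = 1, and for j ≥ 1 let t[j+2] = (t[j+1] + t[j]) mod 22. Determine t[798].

We have t[1] = 19,  t[2] = 1,  t[3] = 20,  t[4] = 21,  t[5] = 19,  t[6] = 18,  t[7] = 15,  t[8] = 11,  t[9] = 4,  t[10] = 15,  t[11] = 19,  t[12] = 12,  t[13] = 9,  t[14] = 21,  t[15] = 8,  t[16] = 7,  t[17] = 15,  t[18] = 0,  t[19] = 15,  t[20] = 15,  t[21] = 8,  t[22] = 1,  t[23] = 9,  t[24] = 10,  t[25] = 19,  t[26] = 7,  t[27] = 4,  t[28] = 11,  t[29] = 15,  t[30] = 4,  t[31] = 19,  t[32] = 1.
Since (t[31], t[32]) = (t[1], t[2]) = (19, 1) (two consecutive terms determine the rest), the sequence is periodic with period 30.
(798 - 1) mod 30 = 17, so t[798] = t[18] = 0.

0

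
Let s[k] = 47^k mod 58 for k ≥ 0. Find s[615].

Computing terms: s[0] = 1; s[1] = 47; s[2] = 5; s[3] = 3; s[4] = 25; s[5] = 15; s[6] = 9; s[7] = 17; s[8] = 45; s[9] = 27; s[10] = 51; s[11] = 19; s[12] = 23; s[13] = 37; s[14] = 57; s[15] = 11; s[16] = 53; s[17] = 55; s[18] = 33; s[19] = 43; s[20] = 49; s[21] = 41; s[22] = 13; s[23] = 31; s[24] = 7; s[25] = 39; s[26] = 35; s[27] = 21; s[28] = 1.
Since s[28] = s[0] = 1, the sequence is periodic with period 28.
So s[615] = s[0 + ((615-0) mod 28)] = s[27] = 21.

21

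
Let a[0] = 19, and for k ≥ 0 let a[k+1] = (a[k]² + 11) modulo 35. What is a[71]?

We have a[0] = 19, a[1] = 22, a[2] = 5, a[3] = 1, a[4] = 12, a[5] = 15, a[6] = 26, a[7] = 22.
Since a[7] = a[1] = 22, the sequence is eventually periodic: after a pre-period of length 1 it cycles with period 6.
For k ≥ 1, a[k] depends only on (k - 1) mod 6. (71 - 1) mod 6 = 4, so a[71] = a[5] = 15.

15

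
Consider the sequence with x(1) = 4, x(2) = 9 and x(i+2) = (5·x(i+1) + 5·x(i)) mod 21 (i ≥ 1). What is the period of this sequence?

x(1) = 4; x(2) = 9; x(3) = 2; x(4) = 13; x(5) = 12; x(6) = 20; x(7) = 13; x(8) = 18; x(9) = 8; x(10) = 4; x(11) = 18; x(12) = 5; x(13) = 10; x(14) = 12; x(15) = 5; x(16) = 1; x(17) = 9; x(18) = 8; x(19) = 1; x(20) = 3; x(21) = 20; x(22) = 10; x(23) = 3; x(24) = 2; x(25) = 4; x(26) = 9.
The sequence repeats with period 24.

24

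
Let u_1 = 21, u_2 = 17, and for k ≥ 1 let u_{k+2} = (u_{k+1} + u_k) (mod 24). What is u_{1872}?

20

Listing terms: u_1 = 21, u_2 = 17, u_3 = 14, u_4 = 7, u_5 = 21, u_6 = 4, u_7 = 1, u_8 = 5, u_9 = 6, u_{10} = 11, u_{11} = 17, u_{12} = 4, u_{13} = 21, u_{14} = 1, u_{15} = 22, u_{16} = 23, u_{17} = 21, u_{18} = 20, u_{19} = 17, u_{20} = 13, u_{21} = 6, u_{22} = 19, u_{23} = 1, u_{24} = 20, u_{25} = 21, u_{26} = 17.
The sequence repeats with period 24.
So u_{1872} = u_{1 + ((1872-1) mod 24)} = u_{24} = 20.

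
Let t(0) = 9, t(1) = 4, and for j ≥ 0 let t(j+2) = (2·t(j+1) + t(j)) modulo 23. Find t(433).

Listing terms: t(0) = 9,  t(1) = 4,  t(2) = 17,  t(3) = 15,  t(4) = 1,  t(5) = 17,  t(6) = 12,  t(7) = 18,  t(8) = 2,  t(9) = 22,  t(10) = 0,  t(11) = 22,  t(12) = 21,  t(13) = 18,  t(14) = 11,  t(15) = 17,  t(16) = 22,  t(17) = 15,  t(18) = 6,  t(19) = 4,  t(20) = 14,  t(21) = 9,  t(22) = 9,  t(23) = 4.
The sequence repeats with period 22.
So t(433) = t(0 + ((433-0) mod 22)) = t(15) = 17.

17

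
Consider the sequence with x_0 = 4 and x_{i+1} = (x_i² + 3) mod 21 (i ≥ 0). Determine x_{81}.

Listing terms: x_0 = 4, x_1 = 19, x_2 = 7, x_3 = 10, x_4 = 19.
Since x_4 = x_1 = 19, the sequence is eventually periodic: after a pre-period of length 1 it cycles with period 3.
For i ≥ 1, x_i depends only on (i - 1) mod 3. (81 - 1) mod 3 = 2, so x_{81} = x_3 = 10.

10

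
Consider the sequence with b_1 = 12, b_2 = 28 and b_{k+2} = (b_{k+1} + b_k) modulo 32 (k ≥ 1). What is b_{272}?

12

Computing terms: b_1 = 12,  b_2 = 28,  b_3 = 8,  b_4 = 4,  b_5 = 12,  b_6 = 16,  b_7 = 28,  b_8 = 12,  b_9 = 8,  b_{10} = 20,  b_{11} = 28,  b_{12} = 16,  b_{13} = 12,  b_{14} = 28.
The sequence repeats with period 12.
(272 - 1) mod 12 = 7, so b_{272} = b_8 = 12.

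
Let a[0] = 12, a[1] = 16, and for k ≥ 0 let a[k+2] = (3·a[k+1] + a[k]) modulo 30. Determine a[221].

Computing terms: a[0] = 12, a[1] = 16, a[2] = 0, a[3] = 16, a[4] = 18, a[5] = 10, a[6] = 18, a[7] = 4, a[8] = 0, a[9] = 4, a[10] = 12, a[11] = 10, a[12] = 12, a[13] = 16.
Since (a[12], a[13]) = (a[0], a[1]) = (12, 16) (two consecutive terms determine the rest), the sequence is periodic with period 12.
(221 - 0) mod 12 = 5, so a[221] = a[5] = 10.

10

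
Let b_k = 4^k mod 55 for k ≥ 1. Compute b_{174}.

36

Listing terms: b_1 = 4, b_2 = 16, b_3 = 9, b_4 = 36, b_5 = 34, b_6 = 26, b_7 = 49, b_8 = 31, b_9 = 14, b_{10} = 1, b_{11} = 4.
Since b_{11} = b_1 = 4, the sequence is periodic with period 10.
(174 - 1) mod 10 = 3, so b_{174} = b_4 = 36.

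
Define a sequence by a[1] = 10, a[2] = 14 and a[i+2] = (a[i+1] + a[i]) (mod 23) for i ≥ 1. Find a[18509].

7

Listing terms: a[1] = 10, a[2] = 14, a[3] = 1, a[4] = 15, a[5] = 16, a[6] = 8, a[7] = 1, a[8] = 9, a[9] = 10, a[10] = 19, a[11] = 6, a[12] = 2, a[13] = 8, a[14] = 10, a[15] = 18, a[16] = 5, a[17] = 0, a[18] = 5, a[19] = 5, a[20] = 10, a[21] = 15, a[22] = 2, a[23] = 17, a[24] = 19, a[25] = 13, a[26] = 9, a[27] = 22, a[28] = 8, a[29] = 7, a[30] = 15, a[31] = 22, a[32] = 14, a[33] = 13, a[34] = 4, a[35] = 17, a[36] = 21, a[37] = 15, a[38] = 13, a[39] = 5, a[40] = 18, a[41] = 0, a[42] = 18, a[43] = 18, a[44] = 13, a[45] = 8, a[46] = 21, a[47] = 6, a[48] = 4, a[49] = 10, a[50] = 14.
Since (a[49], a[50]) = (a[1], a[2]) = (10, 14) (two consecutive terms determine the rest), the sequence is periodic with period 48.
So a[18509] = a[1 + ((18509-1) mod 48)] = a[29] = 7.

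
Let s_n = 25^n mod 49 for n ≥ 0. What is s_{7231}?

18

Listing terms: s_0 = 1, s_1 = 25, s_2 = 37, s_3 = 43, s_4 = 46, s_5 = 23, s_6 = 36, s_7 = 18, s_8 = 9, s_9 = 29, s_{10} = 39, s_{11} = 44, s_{12} = 22, s_{13} = 11, s_{14} = 30, s_{15} = 15, s_{16} = 32, s_{17} = 16, s_{18} = 8, s_{19} = 4, s_{20} = 2, s_{21} = 1.
Since s_{21} = s_0 = 1, the sequence is periodic with period 21.
(7231 - 0) mod 21 = 7, so s_{7231} = s_7 = 18.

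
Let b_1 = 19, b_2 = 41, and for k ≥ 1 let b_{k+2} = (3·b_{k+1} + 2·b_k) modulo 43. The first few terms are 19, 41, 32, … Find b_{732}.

Listing terms: b_1 = 19, b_2 = 41, b_3 = 32, b_4 = 6, b_5 = 39, b_6 = 0, b_7 = 35, b_8 = 19, b_9 = 41.
Since (b_8, b_9) = (b_1, b_2) = (19, 41) (two consecutive terms determine the rest), the sequence is periodic with period 7.
(732 - 1) mod 7 = 3, so b_{732} = b_4 = 6.

6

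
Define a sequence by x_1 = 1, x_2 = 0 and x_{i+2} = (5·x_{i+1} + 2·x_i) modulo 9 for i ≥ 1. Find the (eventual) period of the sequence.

3

Listing terms: x_1 = 1; x_2 = 0; x_3 = 2; x_4 = 1; x_5 = 0.
The sequence repeats with period 3.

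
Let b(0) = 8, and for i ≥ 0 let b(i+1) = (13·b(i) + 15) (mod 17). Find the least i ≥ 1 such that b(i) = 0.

1

b(0) = 8,  b(1) = 0,  b(2) = 15,  b(3) = 6,  b(4) = 8.
The sequence repeats with period 4.
The value 0 first appears (with i ≥ 1) at b(1).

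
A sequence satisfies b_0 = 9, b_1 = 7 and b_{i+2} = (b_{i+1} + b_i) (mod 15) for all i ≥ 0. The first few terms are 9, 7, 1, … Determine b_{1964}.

Computing terms: b_0 = 9; b_1 = 7; b_2 = 1; b_3 = 8; b_4 = 9; b_5 = 2; b_6 = 11; b_7 = 13; b_8 = 9; b_9 = 7.
The sequence repeats with period 8.
So b_{1964} = b_{0 + ((1964-0) mod 8)} = b_4 = 9.

9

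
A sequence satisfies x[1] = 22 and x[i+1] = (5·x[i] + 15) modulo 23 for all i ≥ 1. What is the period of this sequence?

We have x[1] = 22,  x[2] = 10,  x[3] = 19,  x[4] = 18,  x[5] = 13,  x[6] = 11,  x[7] = 1,  x[8] = 20,  x[9] = 0,  x[10] = 15,  x[11] = 21,  x[12] = 5,  x[13] = 17,  x[14] = 8,  x[15] = 9,  x[16] = 14,  x[17] = 16,  x[18] = 3,  x[19] = 7,  x[20] = 4,  x[21] = 12,  x[22] = 6,  x[23] = 22.
Since x[23] = x[1] = 22, the sequence is periodic with period 22.

22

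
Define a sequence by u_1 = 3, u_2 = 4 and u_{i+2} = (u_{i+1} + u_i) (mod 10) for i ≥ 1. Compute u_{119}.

2

u_1 = 3,  u_2 = 4,  u_3 = 7,  u_4 = 1,  u_5 = 8,  u_6 = 9,  u_7 = 7,  u_8 = 6,  u_9 = 3,  u_{10} = 9,  u_{11} = 2,  u_{12} = 1,  u_{13} = 3,  u_{14} = 4.
Since (u_{13}, u_{14}) = (u_1, u_2) = (3, 4) (two consecutive terms determine the rest), the sequence is periodic with period 12.
(119 - 1) mod 12 = 10, so u_{119} = u_{11} = 2.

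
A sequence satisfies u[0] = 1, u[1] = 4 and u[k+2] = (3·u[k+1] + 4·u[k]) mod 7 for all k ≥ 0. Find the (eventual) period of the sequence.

Computing terms: u[0] = 1, u[1] = 4, u[2] = 2, u[3] = 1, u[4] = 4.
The sequence repeats with period 3.

3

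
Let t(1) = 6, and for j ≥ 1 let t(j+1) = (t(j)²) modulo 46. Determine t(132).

Computing terms: t(1) = 6,  t(2) = 36,  t(3) = 8,  t(4) = 18,  t(5) = 2,  t(6) = 4,  t(7) = 16,  t(8) = 26,  t(9) = 32,  t(10) = 12,  t(11) = 6.
The sequence repeats with period 10.
(132 - 1) mod 10 = 1, so t(132) = t(2) = 36.

36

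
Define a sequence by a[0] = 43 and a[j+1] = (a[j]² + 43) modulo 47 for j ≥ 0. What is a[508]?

Listing terms: a[0] = 43; a[1] = 12; a[2] = 46; a[3] = 44; a[4] = 5; a[5] = 21; a[6] = 14; a[7] = 4; a[8] = 12.
Since a[8] = a[1] = 12, the sequence is eventually periodic: after a pre-period of length 1 it cycles with period 7.
For j ≥ 1, a[j] depends only on (j - 1) mod 7. (508 - 1) mod 7 = 3, so a[508] = a[4] = 5.

5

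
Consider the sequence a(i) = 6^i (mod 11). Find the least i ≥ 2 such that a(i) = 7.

3

Listing terms: a(1) = 6; a(2) = 3; a(3) = 7; a(4) = 9; a(5) = 10; a(6) = 5; a(7) = 8; a(8) = 4; a(9) = 2; a(10) = 1; a(11) = 6.
The sequence repeats with period 10.
The value 7 first appears (with i ≥ 2) at a(3).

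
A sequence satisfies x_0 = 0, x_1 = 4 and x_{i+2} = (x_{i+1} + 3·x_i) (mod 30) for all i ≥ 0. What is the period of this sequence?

24

Listing terms: x_0 = 0, x_1 = 4, x_2 = 4, x_3 = 16, x_4 = 28, x_5 = 16, x_6 = 10, x_7 = 28, x_8 = 28, x_9 = 22, x_{10} = 16, x_{11} = 22, x_{12} = 10, x_{13} = 16, x_{14} = 16, x_{15} = 4, x_{16} = 22, x_{17} = 4, x_{18} = 10, x_{19} = 22, x_{20} = 22, x_{21} = 28, x_{22} = 4, x_{23} = 28, x_{24} = 10, x_{25} = 4, x_{26} = 4.
Since (x_{25}, x_{26}) = (x_1, x_2) = (4, 4) (two consecutive terms determine the rest), the sequence is eventually periodic: after a pre-period of length 1 it cycles with period 24.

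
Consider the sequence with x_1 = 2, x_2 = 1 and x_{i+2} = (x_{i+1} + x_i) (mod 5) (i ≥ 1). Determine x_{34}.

1

Computing terms: x_1 = 2, x_2 = 1, x_3 = 3, x_4 = 4, x_5 = 2, x_6 = 1.
Since (x_5, x_6) = (x_1, x_2) = (2, 1) (two consecutive terms determine the rest), the sequence is periodic with period 4.
(34 - 1) mod 4 = 1, so x_{34} = x_2 = 1.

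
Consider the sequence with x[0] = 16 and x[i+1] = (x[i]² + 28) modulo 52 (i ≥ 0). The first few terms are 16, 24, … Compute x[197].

24

Listing terms: x[0] = 16,  x[1] = 24,  x[2] = 32,  x[3] = 12,  x[4] = 16.
Since x[4] = x[0] = 16, the sequence is periodic with period 4.
So x[197] = x[0 + ((197-0) mod 4)] = x[1] = 24.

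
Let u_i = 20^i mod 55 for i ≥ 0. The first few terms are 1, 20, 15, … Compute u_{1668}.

25

Listing terms: u_0 = 1, u_1 = 20, u_2 = 15, u_3 = 25, u_4 = 5, u_5 = 45, u_6 = 20.
Since u_6 = u_1 = 20, the sequence is eventually periodic: after a pre-period of length 1 it cycles with period 5.
For i ≥ 1, u_i depends only on (i - 1) mod 5. (1668 - 1) mod 5 = 2, so u_{1668} = u_3 = 25.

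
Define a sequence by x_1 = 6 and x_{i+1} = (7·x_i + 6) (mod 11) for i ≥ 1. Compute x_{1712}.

x_1 = 6, x_2 = 4, x_3 = 1, x_4 = 2, x_5 = 9, x_6 = 3, x_7 = 5, x_8 = 8, x_9 = 7, x_{10} = 0, x_{11} = 6.
The sequence repeats with period 10.
(1712 - 1) mod 10 = 1, so x_{1712} = x_2 = 4.

4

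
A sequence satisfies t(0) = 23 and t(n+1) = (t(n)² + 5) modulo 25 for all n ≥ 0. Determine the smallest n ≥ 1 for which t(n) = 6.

4

Listing terms: t(0) = 23, t(1) = 9, t(2) = 11, t(3) = 1, t(4) = 6, t(5) = 16, t(6) = 11.
Since t(6) = t(2) = 11, the sequence is eventually periodic: after a pre-period of length 2 it cycles with period 4.
The value 6 first appears (with n ≥ 1) at t(4).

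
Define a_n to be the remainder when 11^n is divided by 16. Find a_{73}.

Listing terms: a_1 = 11,  a_2 = 9,  a_3 = 3,  a_4 = 1,  a_5 = 11.
Since a_5 = a_1 = 11, the sequence is periodic with period 4.
(73 - 1) mod 4 = 0, so a_{73} = a_1 = 11.

11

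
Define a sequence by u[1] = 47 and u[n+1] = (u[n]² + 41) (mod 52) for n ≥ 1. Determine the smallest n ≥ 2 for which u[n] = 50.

Listing terms: u[1] = 47,  u[2] = 14,  u[3] = 29,  u[4] = 50,  u[5] = 45,  u[6] = 38,  u[7] = 29.
Since u[7] = u[3] = 29, the sequence is eventually periodic: after a pre-period of length 2 it cycles with period 4.
The value 50 first appears (with n ≥ 2) at u[4].

4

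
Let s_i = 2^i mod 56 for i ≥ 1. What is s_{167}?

s_1 = 2, s_2 = 4, s_3 = 8, s_4 = 16, s_5 = 32, s_6 = 8.
Since s_6 = s_3 = 8, the sequence is eventually periodic: after a pre-period of length 2 it cycles with period 3.
For i ≥ 3, s_i depends only on (i - 3) mod 3. (167 - 3) mod 3 = 2, so s_{167} = s_5 = 32.

32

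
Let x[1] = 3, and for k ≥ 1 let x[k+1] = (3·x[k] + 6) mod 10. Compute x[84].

Listing terms: x[1] = 3,  x[2] = 5,  x[3] = 1,  x[4] = 9,  x[5] = 3.
Since x[5] = x[1] = 3, the sequence is periodic with period 4.
(84 - 1) mod 4 = 3, so x[84] = x[4] = 9.

9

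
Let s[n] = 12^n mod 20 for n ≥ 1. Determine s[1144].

16

s[1] = 12, s[2] = 4, s[3] = 8, s[4] = 16, s[5] = 12.
Since s[5] = s[1] = 12, the sequence is periodic with period 4.
So s[1144] = s[1 + ((1144-1) mod 4)] = s[4] = 16.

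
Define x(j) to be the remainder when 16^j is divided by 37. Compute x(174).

x(1) = 16,  x(2) = 34,  x(3) = 26,  x(4) = 9,  x(5) = 33,  x(6) = 10,  x(7) = 12,  x(8) = 7,  x(9) = 1,  x(10) = 16.
The sequence repeats with period 9.
(174 - 1) mod 9 = 2, so x(174) = x(3) = 26.

26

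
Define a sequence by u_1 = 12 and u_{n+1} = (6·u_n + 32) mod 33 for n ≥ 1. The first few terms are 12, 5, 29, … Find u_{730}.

We have u_1 = 12, u_2 = 5, u_3 = 29, u_4 = 8, u_5 = 14, u_6 = 17, u_7 = 2, u_8 = 11, u_9 = 32, u_{10} = 26, u_{11} = 23, u_{12} = 5.
Since u_{12} = u_2 = 5, the sequence is eventually periodic: after a pre-period of length 1 it cycles with period 10.
For n ≥ 2, u_n depends only on (n - 2) mod 10. (730 - 2) mod 10 = 8, so u_{730} = u_{10} = 26.

26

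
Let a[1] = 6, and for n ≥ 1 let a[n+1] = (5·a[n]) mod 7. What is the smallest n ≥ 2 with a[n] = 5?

5

Computing terms: a[1] = 6, a[2] = 2, a[3] = 3, a[4] = 1, a[5] = 5, a[6] = 4, a[7] = 6.
Since a[7] = a[1] = 6, the sequence is periodic with period 6.
The value 5 first appears (with n ≥ 2) at a[5].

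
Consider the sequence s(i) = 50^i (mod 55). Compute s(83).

40

We have s(1) = 50,  s(2) = 25,  s(3) = 40,  s(4) = 20,  s(5) = 10,  s(6) = 5,  s(7) = 30,  s(8) = 15,  s(9) = 35,  s(10) = 45,  s(11) = 50.
The sequence repeats with period 10.
(83 - 1) mod 10 = 2, so s(83) = s(3) = 40.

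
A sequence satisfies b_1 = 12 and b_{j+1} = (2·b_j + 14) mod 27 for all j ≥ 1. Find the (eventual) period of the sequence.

Computing terms: b_1 = 12,  b_2 = 11,  b_3 = 9,  b_4 = 5,  b_5 = 24,  b_6 = 8,  b_7 = 3,  b_8 = 20,  b_9 = 0,  b_{10} = 14,  b_{11} = 15,  b_{12} = 17,  b_{13} = 21,  b_{14} = 2,  b_{15} = 18,  b_{16} = 23,  b_{17} = 6,  b_{18} = 26,  b_{19} = 12.
Since b_{19} = b_1 = 12, the sequence is periodic with period 18.

18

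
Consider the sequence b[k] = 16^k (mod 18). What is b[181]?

16

Listing terms: b[1] = 16; b[2] = 4; b[3] = 10; b[4] = 16.
Since b[4] = b[1] = 16, the sequence is periodic with period 3.
So b[181] = b[1 + ((181-1) mod 3)] = b[1] = 16.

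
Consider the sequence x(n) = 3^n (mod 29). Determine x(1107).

We have x(0) = 1, x(1) = 3, x(2) = 9, x(3) = 27, x(4) = 23, x(5) = 11, x(6) = 4, x(7) = 12, x(8) = 7, x(9) = 21, x(10) = 5, x(11) = 15, x(12) = 16, x(13) = 19, x(14) = 28, x(15) = 26, x(16) = 20, x(17) = 2, x(18) = 6, x(19) = 18, x(20) = 25, x(21) = 17, x(22) = 22, x(23) = 8, x(24) = 24, x(25) = 14, x(26) = 13, x(27) = 10, x(28) = 1.
The sequence repeats with period 28.
So x(1107) = x(0 + ((1107-0) mod 28)) = x(15) = 26.

26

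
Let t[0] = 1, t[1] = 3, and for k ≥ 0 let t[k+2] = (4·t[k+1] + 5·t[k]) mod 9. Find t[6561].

We have t[0] = 1,  t[1] = 3,  t[2] = 8,  t[3] = 2,  t[4] = 3,  t[5] = 4,  t[6] = 4,  t[7] = 0,  t[8] = 2,  t[9] = 8,  t[10] = 6,  t[11] = 1,  t[12] = 7,  t[13] = 6,  t[14] = 5,  t[15] = 5,  t[16] = 0,  t[17] = 7,  t[18] = 1,  t[19] = 3.
The sequence repeats with period 18.
So t[6561] = t[0 + ((6561-0) mod 18)] = t[9] = 8.

8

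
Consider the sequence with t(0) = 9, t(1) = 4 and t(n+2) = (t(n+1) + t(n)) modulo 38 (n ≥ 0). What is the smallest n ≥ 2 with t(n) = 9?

Listing terms: t(0) = 9,  t(1) = 4,  t(2) = 13,  t(3) = 17,  t(4) = 30,  t(5) = 9,  t(6) = 1,  t(7) = 10,  t(8) = 11,  t(9) = 21,  t(10) = 32,  t(11) = 15,  t(12) = 9,  t(13) = 24,  t(14) = 33,  t(15) = 19,  t(16) = 14,  t(17) = 33,  t(18) = 9,  t(19) = 4.
The sequence repeats with period 18.
The value 9 first appears (with n ≥ 2) at t(5).

5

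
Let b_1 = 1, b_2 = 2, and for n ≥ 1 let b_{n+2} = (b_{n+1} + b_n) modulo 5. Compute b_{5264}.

Computing terms: b_1 = 1,  b_2 = 2,  b_3 = 3,  b_4 = 0,  b_5 = 3,  b_6 = 3,  b_7 = 1,  b_8 = 4,  b_9 = 0,  b_{10} = 4,  b_{11} = 4,  b_{12} = 3,  b_{13} = 2,  b_{14} = 0,  b_{15} = 2,  b_{16} = 2,  b_{17} = 4,  b_{18} = 1,  b_{19} = 0,  b_{20} = 1,  b_{21} = 1,  b_{22} = 2.
Since (b_{21}, b_{22}) = (b_1, b_2) = (1, 2) (two consecutive terms determine the rest), the sequence is periodic with period 20.
So b_{5264} = b_{1 + ((5264-1) mod 20)} = b_4 = 0.

0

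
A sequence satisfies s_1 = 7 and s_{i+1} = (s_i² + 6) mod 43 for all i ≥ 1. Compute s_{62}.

Computing terms: s_1 = 7, s_2 = 12, s_3 = 21, s_4 = 17, s_5 = 37, s_6 = 42, s_7 = 7.
The sequence repeats with period 6.
So s_{62} = s_{1 + ((62-1) mod 6)} = s_2 = 12.

12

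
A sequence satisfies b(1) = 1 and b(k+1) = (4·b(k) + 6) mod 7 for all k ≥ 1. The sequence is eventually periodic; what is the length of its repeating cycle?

Computing terms: b(1) = 1, b(2) = 3, b(3) = 4, b(4) = 1.
The sequence repeats with period 3.

3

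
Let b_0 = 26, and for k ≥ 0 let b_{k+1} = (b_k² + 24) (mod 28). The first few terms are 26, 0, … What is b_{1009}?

0

b_0 = 26,  b_1 = 0,  b_2 = 24,  b_3 = 12,  b_4 = 0.
Since b_4 = b_1 = 0, the sequence is eventually periodic: after a pre-period of length 1 it cycles with period 3.
For k ≥ 1, b_k depends only on (k - 1) mod 3. (1009 - 1) mod 3 = 0, so b_{1009} = b_1 = 0.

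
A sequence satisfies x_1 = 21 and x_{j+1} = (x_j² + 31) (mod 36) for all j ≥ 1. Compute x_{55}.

35

Listing terms: x_1 = 21; x_2 = 4; x_3 = 11; x_4 = 8; x_5 = 23; x_6 = 20; x_7 = 35; x_8 = 32; x_9 = 11.
Since x_9 = x_3 = 11, the sequence is eventually periodic: after a pre-period of length 2 it cycles with period 6.
For j ≥ 3, x_j depends only on (j - 3) mod 6. (55 - 3) mod 6 = 4, so x_{55} = x_7 = 35.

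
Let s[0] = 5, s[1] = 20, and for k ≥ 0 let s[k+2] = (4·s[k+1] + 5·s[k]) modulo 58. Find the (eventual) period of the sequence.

We have s[0] = 5; s[1] = 20; s[2] = 47; s[3] = 56; s[4] = 53; s[5] = 28; s[6] = 29; s[7] = 24; s[8] = 9; s[9] = 40; s[10] = 31; s[11] = 34; s[12] = 1; s[13] = 0; s[14] = 5; s[15] = 20.
Since (s[14], s[15]) = (s[0], s[1]) = (5, 20) (two consecutive terms determine the rest), the sequence is periodic with period 14.

14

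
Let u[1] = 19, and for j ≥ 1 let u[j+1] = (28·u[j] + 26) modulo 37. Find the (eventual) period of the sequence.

Listing terms: u[1] = 19,  u[2] = 3,  u[3] = 36,  u[4] = 35,  u[5] = 7,  u[6] = 0,  u[7] = 26,  u[8] = 14,  u[9] = 11,  u[10] = 1,  u[11] = 17,  u[12] = 21,  u[13] = 22,  u[14] = 13,  u[15] = 20,  u[16] = 31,  u[17] = 6,  u[18] = 9,  u[19] = 19.
The sequence repeats with period 18.

18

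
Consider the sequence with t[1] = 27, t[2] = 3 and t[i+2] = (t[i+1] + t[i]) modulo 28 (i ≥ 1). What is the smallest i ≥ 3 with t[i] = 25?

We have t[1] = 27, t[2] = 3, t[3] = 2, t[4] = 5, t[5] = 7, t[6] = 12, t[7] = 19, t[8] = 3, t[9] = 22, t[10] = 25, t[11] = 19, t[12] = 16, t[13] = 7, t[14] = 23, t[15] = 2, t[16] = 25, t[17] = 27, t[18] = 24, t[19] = 23, t[20] = 19, t[21] = 14, t[22] = 5, t[23] = 19, t[24] = 24, t[25] = 15, t[26] = 11, t[27] = 26, t[28] = 9, t[29] = 7, t[30] = 16, t[31] = 23, t[32] = 11, t[33] = 6, t[34] = 17, t[35] = 23, t[36] = 12, t[37] = 7, t[38] = 19, t[39] = 26, t[40] = 17, t[41] = 15, t[42] = 4, t[43] = 19, t[44] = 23, t[45] = 14, t[46] = 9, t[47] = 23, t[48] = 4, t[49] = 27, t[50] = 3.
Since (t[49], t[50]) = (t[1], t[2]) = (27, 3) (two consecutive terms determine the rest), the sequence is periodic with period 48.
The value 25 first appears (with i ≥ 3) at t[10].

10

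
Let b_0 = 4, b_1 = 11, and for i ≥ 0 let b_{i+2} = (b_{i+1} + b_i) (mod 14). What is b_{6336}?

4

We have b_0 = 4, b_1 = 11, b_2 = 1, b_3 = 12, b_4 = 13, b_5 = 11, b_6 = 10, b_7 = 7, b_8 = 3, b_9 = 10, b_{10} = 13, b_{11} = 9, b_{12} = 8, b_{13} = 3, b_{14} = 11, b_{15} = 0, b_{16} = 11, b_{17} = 11, b_{18} = 8, b_{19} = 5, b_{20} = 13, b_{21} = 4, b_{22} = 3, b_{23} = 7, b_{24} = 10, b_{25} = 3, b_{26} = 13, b_{27} = 2, b_{28} = 1, b_{29} = 3, b_{30} = 4, b_{31} = 7, b_{32} = 11, b_{33} = 4, b_{34} = 1, b_{35} = 5, b_{36} = 6, b_{37} = 11, b_{38} = 3, b_{39} = 0, b_{40} = 3, b_{41} = 3, b_{42} = 6, b_{43} = 9, b_{44} = 1, b_{45} = 10, b_{46} = 11, b_{47} = 7, b_{48} = 4, b_{49} = 11.
The sequence repeats with period 48.
(6336 - 0) mod 48 = 0, so b_{6336} = b_0 = 4.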